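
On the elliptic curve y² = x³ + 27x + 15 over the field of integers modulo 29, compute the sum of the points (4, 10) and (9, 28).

(4, 10) + (9, 28). λ = (28 - 10)/(9 - 4) ≡ 18/5 mod 29. 5⁻¹ ≡ 6 (mod 29), so λ ≡ 21.
  x = λ² - 4 - 9 = 441 - 13 ≡ 22; y = λ·(4 - 22) - 10 ≡ 18. → (22, 18)

(22, 18)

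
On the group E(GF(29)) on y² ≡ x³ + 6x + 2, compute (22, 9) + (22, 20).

The two points share x = 22 and their y-coordinates satisfy 9 + 20 ≡ 0 (mod 29), so they are inverses. Their sum is the point at infinity.

O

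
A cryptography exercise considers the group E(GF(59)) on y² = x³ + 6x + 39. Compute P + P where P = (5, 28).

(11, 16)

tangent at (5, 28): λ = (3·5² + 6)/(2·28) ≡ 22/56. 56⁻¹ ≡ 39 (mod 59), so λ ≡ 22·39 ≡ 32.
  x = λ² - 5 - 5 = 1024 - 10 ≡ 11; y = λ·(5 - 11) - 28 ≡ 16. → (11, 16)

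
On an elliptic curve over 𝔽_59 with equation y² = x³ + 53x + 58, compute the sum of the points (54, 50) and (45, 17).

(39, 5)

(54, 50) + (45, 17). λ = (17 - 50)/(45 - 54) ≡ 26/50 mod 59. 50⁻¹ ≡ 13 (mod 59) since 50·13 = 650 ≡ 1, so λ ≡ 43.
  x = λ² - 54 - 45 = 1849 - 99 ≡ 39; y = λ·(54 - 39) - 50 ≡ 5. → (39, 5)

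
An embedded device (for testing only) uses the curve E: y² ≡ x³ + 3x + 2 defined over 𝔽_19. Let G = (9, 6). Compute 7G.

Repeated addition: build up to 7G.
2G: tangent at (9, 6): λ = (3·9² + 3)/(2·6) ≡ 18/12. 12⁻¹ ≡ 8 (mod 19), so λ ≡ 18·8 ≡ 11.
  x = λ² - 9 - 9 = 121 - 18 ≡ 8; y = λ·(9 - 8) - 6 ≡ 5. → (8, 5)
3G: (8, 5) + (9, 6). λ = (6 - 5)/(9 - 8) ≡ 1/1 mod 19. 1⁻¹ ≡ 1 (mod 19), so λ ≡ 1.
  x = λ² - 8 - 9 = 1 - 17 ≡ 3; y = λ·(8 - 3) - 5 ≡ 0. → (3, 0)
4G: (3, 0) + (9, 6). λ = (6 - 0)/(9 - 3) ≡ 6/6 mod 19. 6⁻¹ ≡ 16 (mod 19), so λ ≡ 1.
  x = λ² - 3 - 9 = 1 - 12 ≡ 8; y = λ·(3 - 8) - 0 ≡ 14. → (8, 14)
5G: (8, 14) + (9, 6). λ = (6 - 14)/(9 - 8) ≡ 11/1 mod 19. 1⁻¹ ≡ 1 (mod 19), so λ ≡ 11.
  x = λ² - 8 - 9 = 121 - 17 ≡ 9; y = λ·(8 - 9) - 14 ≡ 13. → (9, 13)
6G: (9, 13) + (9, 6): same x and y₁ ≡ -y₂, so the sum is 𝒪.
7G: 𝒪 + (9, 6) = (9, 6) (identity).

(9, 6)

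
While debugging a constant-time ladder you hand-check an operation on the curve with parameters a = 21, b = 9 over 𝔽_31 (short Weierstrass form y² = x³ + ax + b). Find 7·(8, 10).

(9, 20)

Write Q = (8, 10).
Repeated addition: build up to 7Q.
2Q: tangent at (8, 10): λ = (3·8² + 21)/(2·10) ≡ 27/20. 20⁻¹ ≡ 14 (mod 31) since 20·14 = 280 ≡ 1, so λ ≡ 27·14 ≡ 6.
  x = λ² - 8 - 8 = 36 - 16 ≡ 20; y = λ·(8 - 20) - 10 ≡ 11. → (20, 11)
3Q: (20, 11) + (8, 10). λ = (10 - 11)/(8 - 20) ≡ 30/19 mod 31. 19⁻¹ ≡ 18 (mod 31), so λ ≡ 13.
  x = λ² - 20 - 8 = 169 - 28 ≡ 17; y = λ·(20 - 17) - 11 ≡ 28. → (17, 28)
4Q: (17, 28) + (8, 10). λ = (10 - 28)/(8 - 17) ≡ 13/22 mod 31. 22⁻¹ ≡ 24 (mod 31), so λ ≡ 2.
  x = λ² - 17 - 8 = 4 - 25 ≡ 10; y = λ·(17 - 10) - 28 ≡ 17. → (10, 17)
5Q: (10, 17) + (8, 10). λ = (10 - 17)/(8 - 10) ≡ 24/29 mod 31. 29⁻¹ ≡ 15 (mod 31) since 29·15 = 435 ≡ 1, so λ ≡ 19.
  x = λ² - 10 - 8 = 361 - 18 ≡ 2; y = λ·(10 - 2) - 17 ≡ 11. → (2, 11)
6Q: (2, 11) + (8, 10). λ = (10 - 11)/(8 - 2) ≡ 30/6 mod 31. 6⁻¹ ≡ 26 (mod 31), so λ ≡ 5.
  x = λ² - 2 - 8 = 25 - 10 ≡ 15; y = λ·(2 - 15) - 11 ≡ 17. → (15, 17)
7Q: (15, 17) + (8, 10). λ = (10 - 17)/(8 - 15) ≡ 24/24 mod 31. 24⁻¹ ≡ 22 (mod 31) since 24·22 = 528 ≡ 1, so λ ≡ 1.
  x = λ² - 15 - 8 = 1 - 23 ≡ 9; y = λ·(15 - 9) - 17 ≡ 20. → (9, 20)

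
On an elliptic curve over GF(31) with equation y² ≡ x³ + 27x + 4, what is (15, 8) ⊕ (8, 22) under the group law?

(15, 8) + (8, 22). λ = (22 - 8)/(8 - 15) ≡ 14/24 mod 31. 24⁻¹ ≡ 22 (mod 31) since 24·22 = 528 ≡ 1, so λ ≡ 29.
  x = λ² - 15 - 8 = 841 - 23 ≡ 12; y = λ·(15 - 12) - 8 ≡ 17. → (12, 17)

(12, 17)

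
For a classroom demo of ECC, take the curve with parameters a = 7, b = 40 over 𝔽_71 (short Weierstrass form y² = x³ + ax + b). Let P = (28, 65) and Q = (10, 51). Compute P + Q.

(45, 48)

(28, 65) + (10, 51). λ = (51 - 65)/(10 - 28) ≡ 57/53 mod 71. 53⁻¹ ≡ 67 (mod 71), so λ ≡ 56.
  x = λ² - 28 - 10 = 3136 - 38 ≡ 45; y = λ·(28 - 45) - 65 ≡ 48. → (45, 48)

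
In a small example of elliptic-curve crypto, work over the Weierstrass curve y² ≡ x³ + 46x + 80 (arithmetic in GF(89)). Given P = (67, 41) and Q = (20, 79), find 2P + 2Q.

First 2P:
Repeated addition: build up to 2P.
2P: tangent at (67, 41): λ = (3·67² + 46)/(2·41) ≡ 74/82. 82⁻¹ ≡ 38 (mod 89) since 82·38 = 3116 ≡ 1, so λ ≡ 74·38 ≡ 53.
  x = λ² - 67 - 67 = 2809 - 134 ≡ 5; y = λ·(67 - 5) - 41 ≡ 41. → (5, 41)
2P = (5, 41).
Next 2Q:
Repeated addition: build up to 2Q.
2Q: tangent at (20, 79): λ = (3·20² + 46)/(2·79) ≡ 0/69. 69⁻¹ ≡ 40 (mod 89) since 69·40 = 2760 ≡ 1, so λ ≡ 0·40 ≡ 0.
  x = λ² - 20 - 20 = 0 - 40 ≡ 49; y = λ·(20 - 49) - 79 ≡ 10. → (49, 10)
2Q = (49, 10).
Finally 2P + 2Q:
(5, 41) + (49, 10). λ = (10 - 41)/(49 - 5) ≡ 58/44 mod 89. 44⁻¹ ≡ 87 (mod 89), so λ ≡ 62.
  x = λ² - 5 - 49 = 3844 - 54 ≡ 52; y = λ·(5 - 52) - 41 ≡ 71. → (52, 71)

(52, 71)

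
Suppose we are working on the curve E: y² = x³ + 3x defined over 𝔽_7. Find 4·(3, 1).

O

Write P = (3, 1).
Double-and-add on 4 = (100)₂. Start with P = (3, 1) for the leading 1-bit.
double: tangent at (3, 1): λ = (3·3² + 3)/(2·1) ≡ 2/2. 2⁻¹ ≡ 4 (mod 7), so λ ≡ 2·4 ≡ 1.
  x = λ² - 3 - 3 = 1 - 6 ≡ 2; y = λ·(3 - 2) - 1 ≡ 0. → (2, 0)
double: (2, 0) + (2, 0): same x and y₁ ≡ -y₂, so the sum is the point at infinity.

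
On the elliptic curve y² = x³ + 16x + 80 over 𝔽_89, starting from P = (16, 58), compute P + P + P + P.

Repeated addition: build up to 4P.
2P: tangent at (16, 58): λ = (3·16² + 16)/(2·58) ≡ 72/27. 27⁻¹ ≡ 33 (mod 89), so λ ≡ 72·33 ≡ 62.
  x = λ² - 16 - 16 = 3844 - 32 ≡ 74; y = λ·(16 - 74) - 58 ≡ 84. → (74, 84)
3P: (74, 84) + (16, 58). λ = (58 - 84)/(16 - 74) ≡ 63/31 mod 89. 31⁻¹ ≡ 23 (mod 89), so λ ≡ 25.
  x = λ² - 74 - 16 = 625 - 90 ≡ 1; y = λ·(74 - 1) - 84 ≡ 50. → (1, 50)
4P: (1, 50) + (16, 58). λ = (58 - 50)/(16 - 1) ≡ 8/15 mod 89. 15⁻¹ ≡ 6 (mod 89), so λ ≡ 48.
  x = λ² - 1 - 16 = 2304 - 17 ≡ 62; y = λ·(1 - 62) - 50 ≡ 48. → (62, 48)

(62, 48)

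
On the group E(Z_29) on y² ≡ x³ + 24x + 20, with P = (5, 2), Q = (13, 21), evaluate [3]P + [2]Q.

(1, 25)

First 3P:
Repeated addition: build up to 3P.
2P: tangent at (5, 2): λ = (3·5² + 24)/(2·2) ≡ 12/4. 4⁻¹ ≡ 22 (mod 29), so λ ≡ 12·22 ≡ 3.
  x = λ² - 5 - 5 = 9 - 10 ≡ 28; y = λ·(5 - 28) - 2 ≡ 16. → (28, 16)
3P: (28, 16) + (5, 2). λ = (2 - 16)/(5 - 28) ≡ 15/6 mod 29. 6⁻¹ ≡ 5 (mod 29), so λ ≡ 17.
  x = λ² - 28 - 5 = 289 - 33 ≡ 24; y = λ·(28 - 24) - 16 ≡ 23. → (24, 23)
3P = (24, 23).
Next 2Q:
Repeated addition: build up to 2Q.
2Q: tangent at (13, 21): λ = (3·13² + 24)/(2·21) ≡ 9/13. 13⁻¹ ≡ 9 (mod 29), so λ ≡ 9·9 ≡ 23.
  x = λ² - 13 - 13 = 529 - 26 ≡ 10; y = λ·(13 - 10) - 21 ≡ 19. → (10, 19)
2Q = (10, 19).
Finally 3P + 2Q:
(24, 23) + (10, 19). λ = (19 - 23)/(10 - 24) ≡ 25/15 mod 29. 15⁻¹ ≡ 2 (mod 29) since 15·2 = 30 ≡ 1, so λ ≡ 21.
  x = λ² - 24 - 10 = 441 - 34 ≡ 1; y = λ·(24 - 1) - 23 ≡ 25. → (1, 25)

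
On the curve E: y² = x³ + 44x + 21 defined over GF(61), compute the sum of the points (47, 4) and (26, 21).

(13, 44)

(47, 4) + (26, 21). λ = (21 - 4)/(26 - 47) ≡ 17/40 mod 61. 40⁻¹ ≡ 29 (mod 61) since 40·29 = 1160 ≡ 1, so λ ≡ 5.
  x = λ² - 47 - 26 = 25 - 73 ≡ 13; y = λ·(47 - 13) - 4 ≡ 44. → (13, 44)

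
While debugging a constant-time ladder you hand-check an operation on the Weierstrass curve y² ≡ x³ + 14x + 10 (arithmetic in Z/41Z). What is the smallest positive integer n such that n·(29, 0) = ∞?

2

2P: (29, 0) + (29, 0): same x and y₁ ≡ -y₂, so the sum is ∞.
2P = ∞, so the order is 2.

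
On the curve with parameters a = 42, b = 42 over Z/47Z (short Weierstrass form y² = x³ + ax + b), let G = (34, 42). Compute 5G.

(42, 41)

Repeated addition: build up to 5G.
2G: tangent at (34, 42): λ = (3·34² + 42)/(2·42) ≡ 32/37. 37⁻¹ ≡ 14 (mod 47) since 37·14 = 518 ≡ 1, so λ ≡ 32·14 ≡ 25.
  x = λ² - 34 - 34 = 625 - 68 ≡ 40; y = λ·(34 - 40) - 42 ≡ 43. → (40, 43)
3G: (40, 43) + (34, 42). λ = (42 - 43)/(34 - 40) ≡ 46/41 mod 47. 41⁻¹ ≡ 39 (mod 47), so λ ≡ 8.
  x = λ² - 40 - 34 = 64 - 74 ≡ 37; y = λ·(40 - 37) - 43 ≡ 28. → (37, 28)
4G: (37, 28) + (34, 42). λ = (42 - 28)/(34 - 37) ≡ 14/44 mod 47. 44⁻¹ ≡ 31 (mod 47) since 44·31 = 1364 ≡ 1, so λ ≡ 11.
  x = λ² - 37 - 34 = 121 - 71 ≡ 3; y = λ·(37 - 3) - 28 ≡ 17. → (3, 17)
5G: (3, 17) + (34, 42). λ = (42 - 17)/(34 - 3) ≡ 25/31 mod 47. 31⁻¹ ≡ 44 (mod 47), so λ ≡ 19.
  x = λ² - 3 - 34 = 361 - 37 ≡ 42; y = λ·(3 - 42) - 17 ≡ 41. → (42, 41)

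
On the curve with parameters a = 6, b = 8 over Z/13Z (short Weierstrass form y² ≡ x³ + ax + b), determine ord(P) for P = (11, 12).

12

2P: tangent at (11, 12): λ = (3·11² + 6)/(2·12) ≡ 5/11. 11⁻¹ ≡ 6 (mod 13) since 11·6 = 66 ≡ 1, so λ ≡ 5·6 ≡ 4.
  x = λ² - 11 - 11 = 16 - 22 ≡ 7; y = λ·(11 - 7) - 12 ≡ 4. → (7, 4)
3P: (7, 4) + (11, 12). λ = (12 - 4)/(11 - 7) ≡ 8/4 mod 13. 4⁻¹ ≡ 10 (mod 13) since 4·10 = 40 ≡ 1, so λ ≡ 2.
  x = λ² - 7 - 11 = 4 - 18 ≡ 12; y = λ·(7 - 12) - 4 ≡ 12. → (12, 12)
4P: (12, 12) + (11, 12). λ = (12 - 12)/(11 - 12) ≡ 0/12 mod 13. 12⁻¹ ≡ 12 (mod 13), so λ ≡ 0.
  x = λ² - 12 - 11 = 0 - 23 ≡ 3; y = λ·(12 - 3) - 12 ≡ 1. → (3, 1)
5P: (3, 1) + (11, 12). λ = (12 - 1)/(11 - 3) ≡ 11/8 mod 13. 8⁻¹ ≡ 5 (mod 13), so λ ≡ 3.
  x = λ² - 3 - 11 = 9 - 14 ≡ 8; y = λ·(3 - 8) - 1 ≡ 10. → (8, 10)
6P: (8, 10) + (11, 12). λ = (12 - 10)/(11 - 8) ≡ 2/3 mod 13. 3⁻¹ ≡ 9 (mod 13) since 3·9 = 27 ≡ 1, so λ ≡ 5.
  x = λ² - 8 - 11 = 25 - 19 ≡ 6; y = λ·(8 - 6) - 10 ≡ 0. → (6, 0)
7P: (6, 0) + (11, 12). λ = (12 - 0)/(11 - 6) ≡ 12/5 mod 13. 5⁻¹ ≡ 8 (mod 13) since 5·8 = 40 ≡ 1, so λ ≡ 5.
  x = λ² - 6 - 11 = 25 - 17 ≡ 8; y = λ·(6 - 8) - 0 ≡ 3. → (8, 3)
8P: (8, 3) + (11, 12). λ = (12 - 3)/(11 - 8) ≡ 9/3 mod 13. 3⁻¹ ≡ 9 (mod 13) since 3·9 = 27 ≡ 1, so λ ≡ 3.
  x = λ² - 8 - 11 = 9 - 19 ≡ 3; y = λ·(8 - 3) - 3 ≡ 12. → (3, 12)
9P: (3, 12) + (11, 12). λ = (12 - 12)/(11 - 3) ≡ 0/8 mod 13. 8⁻¹ ≡ 5 (mod 13), so λ ≡ 0.
  x = λ² - 3 - 11 = 0 - 14 ≡ 12; y = λ·(3 - 12) - 12 ≡ 1. → (12, 1)
10P: (12, 1) + (11, 12). λ = (12 - 1)/(11 - 12) ≡ 11/12 mod 13. 12⁻¹ ≡ 12 (mod 13), so λ ≡ 2.
  x = λ² - 12 - 11 = 4 - 23 ≡ 7; y = λ·(12 - 7) - 1 ≡ 9. → (7, 9)
11P: (7, 9) + (11, 12). λ = (12 - 9)/(11 - 7) ≡ 3/4 mod 13. 4⁻¹ ≡ 10 (mod 13) since 4·10 = 40 ≡ 1, so λ ≡ 4.
  x = λ² - 7 - 11 = 16 - 18 ≡ 11; y = λ·(7 - 11) - 9 ≡ 1. → (11, 1)
12P: (11, 1) + (11, 12): same x and y₁ ≡ -y₂, so the sum is ∞.
12P = ∞, so the order is 12.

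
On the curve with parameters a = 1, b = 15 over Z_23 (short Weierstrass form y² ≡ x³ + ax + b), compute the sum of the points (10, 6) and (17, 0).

(10, 6) + (17, 0). λ = (0 - 6)/(17 - 10) ≡ 17/7 mod 23. 7⁻¹ ≡ 10 (mod 23) since 7·10 = 70 ≡ 1, so λ ≡ 9.
  x = λ² - 10 - 17 = 81 - 27 ≡ 8; y = λ·(10 - 8) - 6 ≡ 12. → (8, 12)

(8, 12)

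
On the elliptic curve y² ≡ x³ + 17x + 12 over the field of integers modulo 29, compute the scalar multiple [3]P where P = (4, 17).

(14, 6)

Repeated addition: build up to 3P.
2P: tangent at (4, 17): λ = (3·4² + 17)/(2·17) ≡ 7/5. 5⁻¹ ≡ 6 (mod 29), so λ ≡ 7·6 ≡ 13.
  x = λ² - 4 - 4 = 169 - 8 ≡ 16; y = λ·(4 - 16) - 17 ≡ 1. → (16, 1)
3P: (16, 1) + (4, 17). λ = (17 - 1)/(4 - 16) ≡ 16/17 mod 29. 17⁻¹ ≡ 12 (mod 29), so λ ≡ 18.
  x = λ² - 16 - 4 = 324 - 20 ≡ 14; y = λ·(16 - 14) - 1 ≡ 6. → (14, 6)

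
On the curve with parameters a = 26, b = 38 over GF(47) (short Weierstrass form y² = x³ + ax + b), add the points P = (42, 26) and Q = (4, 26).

(1, 21)

(42, 26) + (4, 26). λ = (26 - 26)/(4 - 42) ≡ 0/9 mod 47. 9⁻¹ ≡ 21 (mod 47) since 9·21 = 189 ≡ 1, so λ ≡ 0.
  x = λ² - 42 - 4 = 0 - 46 ≡ 1; y = λ·(42 - 1) - 26 ≡ 21. → (1, 21)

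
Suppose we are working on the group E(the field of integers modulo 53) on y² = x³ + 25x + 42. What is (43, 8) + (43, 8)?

(44, 28)

tangent at (43, 8): λ = (3·43² + 25)/(2·8) ≡ 7/16. 16⁻¹ ≡ 10 (mod 53), so λ ≡ 7·10 ≡ 17.
  x = λ² - 43 - 43 = 289 - 86 ≡ 44; y = λ·(43 - 44) - 8 ≡ 28. → (44, 28)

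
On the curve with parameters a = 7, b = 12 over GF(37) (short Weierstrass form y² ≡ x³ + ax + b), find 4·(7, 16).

Write G = (7, 16).
Repeated addition: build up to 4G.
2G: tangent at (7, 16): λ = (3·7² + 7)/(2·16) ≡ 6/32. 32⁻¹ ≡ 22 (mod 37) since 32·22 = 704 ≡ 1, so λ ≡ 6·22 ≡ 21.
  x = λ² - 7 - 7 = 441 - 14 ≡ 20; y = λ·(7 - 20) - 16 ≡ 7. → (20, 7)
3G: (20, 7) + (7, 16). λ = (16 - 7)/(7 - 20) ≡ 9/24 mod 37. 24⁻¹ ≡ 17 (mod 37), so λ ≡ 5.
  x = λ² - 20 - 7 = 25 - 27 ≡ 35; y = λ·(20 - 35) - 7 ≡ 29. → (35, 29)
4G: (35, 29) + (7, 16). λ = (16 - 29)/(7 - 35) ≡ 24/9 mod 37. 9⁻¹ ≡ 33 (mod 37), so λ ≡ 15.
  x = λ² - 35 - 7 = 225 - 42 ≡ 35; y = λ·(35 - 35) - 29 ≡ 8. → (35, 8)

(35, 8)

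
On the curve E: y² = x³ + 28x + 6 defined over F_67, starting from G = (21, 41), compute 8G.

(32, 6)

Double-and-add on 8 = (1000)₂. Start with G = (21, 41) for the leading 1-bit.
double: tangent at (21, 41): λ = (3·21² + 28)/(2·41) ≡ 11/15. 15⁻¹ ≡ 9 (mod 67) since 15·9 = 135 ≡ 1, so λ ≡ 11·9 ≡ 32.
  x = λ² - 21 - 21 = 1024 - 42 ≡ 44; y = λ·(21 - 44) - 41 ≡ 27. → (44, 27)
double: tangent at (44, 27): λ = (3·44² + 28)/(2·27) ≡ 7/54. 54⁻¹ ≡ 36 (mod 67), so λ ≡ 7·36 ≡ 51.
  x = λ² - 44 - 44 = 2601 - 88 ≡ 34; y = λ·(44 - 34) - 27 ≡ 14. → (34, 14)
double: tangent at (34, 14): λ = (3·34² + 28)/(2·14) ≡ 12/28. 28⁻¹ ≡ 12 (mod 67), so λ ≡ 12·12 ≡ 10.
  x = λ² - 34 - 34 = 100 - 68 ≡ 32; y = λ·(34 - 32) - 14 ≡ 6. → (32, 6)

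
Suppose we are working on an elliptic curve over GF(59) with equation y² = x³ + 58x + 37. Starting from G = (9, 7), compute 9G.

(39, 50)

Repeated addition: build up to 9G.
2G: tangent at (9, 7): λ = (3·9² + 58)/(2·7) ≡ 6/14. 14⁻¹ ≡ 38 (mod 59), so λ ≡ 6·38 ≡ 51.
  x = λ² - 9 - 9 = 2601 - 18 ≡ 46; y = λ·(9 - 46) - 7 ≡ 53. → (46, 53)
3G: (46, 53) + (9, 7). λ = (7 - 53)/(9 - 46) ≡ 13/22 mod 59. 22⁻¹ ≡ 51 (mod 59), so λ ≡ 14.
  x = λ² - 46 - 9 = 196 - 55 ≡ 23; y = λ·(46 - 23) - 53 ≡ 33. → (23, 33)
4G: (23, 33) + (9, 7). λ = (7 - 33)/(9 - 23) ≡ 33/45 mod 59. 45⁻¹ ≡ 21 (mod 59), so λ ≡ 44.
  x = λ² - 23 - 9 = 1936 - 32 ≡ 16; y = λ·(23 - 16) - 33 ≡ 39. → (16, 39)
5G: (16, 39) + (9, 7). λ = (7 - 39)/(9 - 16) ≡ 27/52 mod 59. 52⁻¹ ≡ 42 (mod 59), so λ ≡ 13.
  x = λ² - 16 - 9 = 169 - 25 ≡ 26; y = λ·(16 - 26) - 39 ≡ 8. → (26, 8)
6G: (26, 8) + (9, 7). λ = (7 - 8)/(9 - 26) ≡ 58/42 mod 59. 42⁻¹ ≡ 52 (mod 59) since 42·52 = 2184 ≡ 1, so λ ≡ 7.
  x = λ² - 26 - 9 = 49 - 35 ≡ 14; y = λ·(26 - 14) - 8 ≡ 17. → (14, 17)
7G: (14, 17) + (9, 7). λ = (7 - 17)/(9 - 14) ≡ 49/54 mod 59. 54⁻¹ ≡ 47 (mod 59), so λ ≡ 2.
  x = λ² - 14 - 9 = 4 - 23 ≡ 40; y = λ·(14 - 40) - 17 ≡ 49. → (40, 49)
8G: (40, 49) + (9, 7). λ = (7 - 49)/(9 - 40) ≡ 17/28 mod 59. 28⁻¹ ≡ 19 (mod 59) since 28·19 = 532 ≡ 1, so λ ≡ 28.
  x = λ² - 40 - 9 = 784 - 49 ≡ 27; y = λ·(40 - 27) - 49 ≡ 20. → (27, 20)
9G: (27, 20) + (9, 7). λ = (7 - 20)/(9 - 27) ≡ 46/41 mod 59. 41⁻¹ ≡ 36 (mod 59), so λ ≡ 4.
  x = λ² - 27 - 9 = 16 - 36 ≡ 39; y = λ·(27 - 39) - 20 ≡ 50. → (39, 50)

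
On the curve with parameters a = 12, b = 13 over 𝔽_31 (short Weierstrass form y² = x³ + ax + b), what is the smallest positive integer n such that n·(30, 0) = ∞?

2P: (30, 0) + (30, 0): same x and y₁ ≡ -y₂, so the sum is ∞.
2P = ∞, so the order is 2.

2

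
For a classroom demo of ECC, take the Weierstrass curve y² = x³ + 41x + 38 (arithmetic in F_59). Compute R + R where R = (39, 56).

(27, 58)

tangent at (39, 56): λ = (3·39² + 41)/(2·56) ≡ 2/53. 53⁻¹ ≡ 49 (mod 59) since 53·49 = 2597 ≡ 1, so λ ≡ 2·49 ≡ 39.
  x = λ² - 39 - 39 = 1521 - 78 ≡ 27; y = λ·(39 - 27) - 56 ≡ 58. → (27, 58)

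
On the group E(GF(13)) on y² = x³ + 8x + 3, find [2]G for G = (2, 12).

tangent at (2, 12): λ = (3·2² + 8)/(2·12) ≡ 7/11. 11⁻¹ ≡ 6 (mod 13), so λ ≡ 7·6 ≡ 3.
  x = λ² - 2 - 2 = 9 - 4 ≡ 5; y = λ·(2 - 5) - 12 ≡ 5. → (5, 5)

(5, 5)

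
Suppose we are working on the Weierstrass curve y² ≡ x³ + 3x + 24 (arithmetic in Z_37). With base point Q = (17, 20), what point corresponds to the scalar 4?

Repeated addition: build up to 4Q.
2Q: tangent at (17, 20): λ = (3·17² + 3)/(2·20) ≡ 19/3. 3⁻¹ ≡ 25 (mod 37) since 3·25 = 75 ≡ 1, so λ ≡ 19·25 ≡ 31.
  x = λ² - 17 - 17 = 961 - 34 ≡ 2; y = λ·(17 - 2) - 20 ≡ 1. → (2, 1)
3Q: (2, 1) + (17, 20). λ = (20 - 1)/(17 - 2) ≡ 19/15 mod 37. 15⁻¹ ≡ 5 (mod 37), so λ ≡ 21.
  x = λ² - 2 - 17 = 441 - 19 ≡ 15; y = λ·(2 - 15) - 1 ≡ 22. → (15, 22)
4Q: (15, 22) + (17, 20). λ = (20 - 22)/(17 - 15) ≡ 35/2 mod 37. 2⁻¹ ≡ 19 (mod 37) since 2·19 = 38 ≡ 1, so λ ≡ 36.
  x = λ² - 15 - 17 = 1296 - 32 ≡ 6; y = λ·(15 - 6) - 22 ≡ 6. → (6, 6)

(6, 6)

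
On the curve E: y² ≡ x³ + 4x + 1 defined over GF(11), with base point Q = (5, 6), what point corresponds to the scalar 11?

(5, 5)

Repeated addition: build up to 11Q.
2Q: tangent at (5, 6): λ = (3·5² + 4)/(2·6) ≡ 2/1. 1⁻¹ ≡ 1 (mod 11), so λ ≡ 2·1 ≡ 2.
  x = λ² - 5 - 5 = 4 - 10 ≡ 5; y = λ·(5 - 5) - 6 ≡ 5. → (5, 5)
3Q: (5, 5) + (5, 6): same x and y₁ ≡ -y₂, so the sum is the point at infinity.
4Q: the point at infinity + (5, 6) = (5, 6) (identity).
5Q: tangent at (5, 6): λ = (3·5² + 4)/(2·6) ≡ 2/1. 1⁻¹ ≡ 1 (mod 11) since 1·1 = 1 ≡ 1, so λ ≡ 2·1 ≡ 2.
  x = λ² - 5 - 5 = 4 - 10 ≡ 5; y = λ·(5 - 5) - 6 ≡ 5. → (5, 5)
6Q: (5, 5) + (5, 6): same x and y₁ ≡ -y₂, so the sum is the point at infinity.
7Q: the point at infinity + (5, 6) = (5, 6) (identity).
8Q: tangent at (5, 6): λ = (3·5² + 4)/(2·6) ≡ 2/1. 1⁻¹ ≡ 1 (mod 11), so λ ≡ 2·1 ≡ 2.
  x = λ² - 5 - 5 = 4 - 10 ≡ 5; y = λ·(5 - 5) - 6 ≡ 5. → (5, 5)
9Q: (5, 5) + (5, 6): same x and y₁ ≡ -y₂, so the sum is the point at infinity.
10Q: the point at infinity + (5, 6) = (5, 6) (identity).
11Q: tangent at (5, 6): λ = (3·5² + 4)/(2·6) ≡ 2/1. 1⁻¹ ≡ 1 (mod 11) since 1·1 = 1 ≡ 1, so λ ≡ 2·1 ≡ 2.
  x = λ² - 5 - 5 = 4 - 10 ≡ 5; y = λ·(5 - 5) - 6 ≡ 5. → (5, 5)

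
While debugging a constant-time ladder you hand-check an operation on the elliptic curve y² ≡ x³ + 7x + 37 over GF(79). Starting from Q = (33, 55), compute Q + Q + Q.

(37, 28)

Repeated addition: build up to 3Q.
2Q: tangent at (33, 55): λ = (3·33² + 7)/(2·55) ≡ 35/31. 31⁻¹ ≡ 51 (mod 79), so λ ≡ 35·51 ≡ 47.
  x = λ² - 33 - 33 = 2209 - 66 ≡ 10; y = λ·(33 - 10) - 55 ≡ 78. → (10, 78)
3Q: (10, 78) + (33, 55). λ = (55 - 78)/(33 - 10) ≡ 56/23 mod 79. 23⁻¹ ≡ 55 (mod 79), so λ ≡ 78.
  x = λ² - 10 - 33 = 6084 - 43 ≡ 37; y = λ·(10 - 37) - 78 ≡ 28. → (37, 28)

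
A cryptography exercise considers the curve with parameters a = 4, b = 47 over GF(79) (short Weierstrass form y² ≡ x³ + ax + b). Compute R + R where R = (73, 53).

tangent at (73, 53): λ = (3·73² + 4)/(2·53) ≡ 33/27. 27⁻¹ ≡ 41 (mod 79) since 27·41 = 1107 ≡ 1, so λ ≡ 33·41 ≡ 10.
  x = λ² - 73 - 73 = 100 - 146 ≡ 33; y = λ·(73 - 33) - 53 ≡ 31. → (33, 31)

(33, 31)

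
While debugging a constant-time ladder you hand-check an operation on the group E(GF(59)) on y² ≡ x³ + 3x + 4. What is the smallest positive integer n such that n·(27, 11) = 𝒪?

9

2P: tangent at (27, 11): λ = (3·27² + 3)/(2·11) ≡ 7/22. 22⁻¹ ≡ 51 (mod 59), so λ ≡ 7·51 ≡ 3.
  x = λ² - 27 - 27 = 9 - 54 ≡ 14; y = λ·(27 - 14) - 11 ≡ 28. → (14, 28)
3P: (14, 28) + (27, 11). λ = (11 - 28)/(27 - 14) ≡ 42/13 mod 59. 13⁻¹ ≡ 50 (mod 59), so λ ≡ 35.
  x = λ² - 14 - 27 = 1225 - 41 ≡ 4; y = λ·(14 - 4) - 28 ≡ 27. → (4, 27)
4P: (4, 27) + (27, 11). λ = (11 - 27)/(27 - 4) ≡ 43/23 mod 59. 23⁻¹ ≡ 18 (mod 59), so λ ≡ 7.
  x = λ² - 4 - 27 = 49 - 31 ≡ 18; y = λ·(4 - 18) - 27 ≡ 52. → (18, 52)
5P: (18, 52) + (27, 11). λ = (11 - 52)/(27 - 18) ≡ 18/9 mod 59. 9⁻¹ ≡ 46 (mod 59), so λ ≡ 2.
  x = λ² - 18 - 27 = 4 - 45 ≡ 18; y = λ·(18 - 18) - 52 ≡ 7. → (18, 7)
6P: (18, 7) + (27, 11). λ = (11 - 7)/(27 - 18) ≡ 4/9 mod 59. 9⁻¹ ≡ 46 (mod 59), so λ ≡ 7.
  x = λ² - 18 - 27 = 49 - 45 ≡ 4; y = λ·(18 - 4) - 7 ≡ 32. → (4, 32)
7P: (4, 32) + (27, 11). λ = (11 - 32)/(27 - 4) ≡ 38/23 mod 59. 23⁻¹ ≡ 18 (mod 59), so λ ≡ 35.
  x = λ² - 4 - 27 = 1225 - 31 ≡ 14; y = λ·(4 - 14) - 32 ≡ 31. → (14, 31)
8P: (14, 31) + (27, 11). λ = (11 - 31)/(27 - 14) ≡ 39/13 mod 59. 13⁻¹ ≡ 50 (mod 59) since 13·50 = 650 ≡ 1, so λ ≡ 3.
  x = λ² - 14 - 27 = 9 - 41 ≡ 27; y = λ·(14 - 27) - 31 ≡ 48. → (27, 48)
9P: (27, 48) + (27, 11): same x and y₁ ≡ -y₂, so the sum is 𝒪.
9P = 𝒪, so the order is 9.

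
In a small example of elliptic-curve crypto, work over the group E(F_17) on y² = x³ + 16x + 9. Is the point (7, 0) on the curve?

y² = 0² ≡ 0; x³ + 16x + 9 = 464 ≡ 5 (mod 17). 0 ≠ 5.

no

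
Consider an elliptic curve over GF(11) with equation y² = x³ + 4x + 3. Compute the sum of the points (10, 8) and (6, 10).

(9, 8)

(10, 8) + (6, 10). λ = (10 - 8)/(6 - 10) ≡ 2/7 mod 11. 7⁻¹ ≡ 8 (mod 11), so λ ≡ 5.
  x = λ² - 10 - 6 = 25 - 16 ≡ 9; y = λ·(10 - 9) - 8 ≡ 8. → (9, 8)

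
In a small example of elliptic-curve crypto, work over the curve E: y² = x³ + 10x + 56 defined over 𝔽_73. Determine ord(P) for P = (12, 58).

11

2P: tangent at (12, 58): λ = (3·12² + 10)/(2·58) ≡ 4/43. 43⁻¹ ≡ 17 (mod 73), so λ ≡ 4·17 ≡ 68.
  x = λ² - 12 - 12 = 4624 - 24 ≡ 1; y = λ·(12 - 1) - 58 ≡ 33. → (1, 33)
3P: (1, 33) + (12, 58). λ = (58 - 33)/(12 - 1) ≡ 25/11 mod 73. 11⁻¹ ≡ 20 (mod 73), so λ ≡ 62.
  x = λ² - 1 - 12 = 3844 - 13 ≡ 35; y = λ·(1 - 35) - 33 ≡ 49. → (35, 49)
4P: (35, 49) + (12, 58). λ = (58 - 49)/(12 - 35) ≡ 9/50 mod 73. 50⁻¹ ≡ 19 (mod 73), so λ ≡ 25.
  x = λ² - 35 - 12 = 625 - 47 ≡ 67; y = λ·(35 - 67) - 49 ≡ 27. → (67, 27)
5P: (67, 27) + (12, 58). λ = (58 - 27)/(12 - 67) ≡ 31/18 mod 73. 18⁻¹ ≡ 69 (mod 73), so λ ≡ 22.
  x = λ² - 67 - 12 = 484 - 79 ≡ 40; y = λ·(67 - 40) - 27 ≡ 56. → (40, 56)
6P: (40, 56) + (12, 58). λ = (58 - 56)/(12 - 40) ≡ 2/45 mod 73. 45⁻¹ ≡ 13 (mod 73), so λ ≡ 26.
  x = λ² - 40 - 12 = 676 - 52 ≡ 40; y = λ·(40 - 40) - 56 ≡ 17. → (40, 17)
7P: (40, 17) + (12, 58). λ = (58 - 17)/(12 - 40) ≡ 41/45 mod 73. 45⁻¹ ≡ 13 (mod 73), so λ ≡ 22.
  x = λ² - 40 - 12 = 484 - 52 ≡ 67; y = λ·(40 - 67) - 17 ≡ 46. → (67, 46)
8P: (67, 46) + (12, 58). λ = (58 - 46)/(12 - 67) ≡ 12/18 mod 73. 18⁻¹ ≡ 69 (mod 73), so λ ≡ 25.
  x = λ² - 67 - 12 = 625 - 79 ≡ 35; y = λ·(67 - 35) - 46 ≡ 24. → (35, 24)
9P: (35, 24) + (12, 58). λ = (58 - 24)/(12 - 35) ≡ 34/50 mod 73. 50⁻¹ ≡ 19 (mod 73) since 50·19 = 950 ≡ 1, so λ ≡ 62.
  x = λ² - 35 - 12 = 3844 - 47 ≡ 1; y = λ·(35 - 1) - 24 ≡ 40. → (1, 40)
10P: (1, 40) + (12, 58). λ = (58 - 40)/(12 - 1) ≡ 18/11 mod 73. 11⁻¹ ≡ 20 (mod 73), so λ ≡ 68.
  x = λ² - 1 - 12 = 4624 - 13 ≡ 12; y = λ·(1 - 12) - 40 ≡ 15. → (12, 15)
11P: (12, 15) + (12, 58): same x and y₁ ≡ -y₂, so the sum is ∞.
11P = ∞, so the order is 11.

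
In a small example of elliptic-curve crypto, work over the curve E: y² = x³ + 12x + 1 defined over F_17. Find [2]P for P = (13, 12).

(10, 4)

tangent at (13, 12): λ = (3·13² + 12)/(2·12) ≡ 9/7. 7⁻¹ ≡ 5 (mod 17), so λ ≡ 9·5 ≡ 11.
  x = λ² - 13 - 13 = 121 - 26 ≡ 10; y = λ·(13 - 10) - 12 ≡ 4. → (10, 4)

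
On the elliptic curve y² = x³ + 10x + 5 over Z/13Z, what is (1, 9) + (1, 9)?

(11, 4)

tangent at (1, 9): λ = (3·1² + 10)/(2·9) ≡ 0/5. 5⁻¹ ≡ 8 (mod 13), so λ ≡ 0·8 ≡ 0.
  x = λ² - 1 - 1 = 0 - 2 ≡ 11; y = λ·(1 - 11) - 9 ≡ 4. → (11, 4)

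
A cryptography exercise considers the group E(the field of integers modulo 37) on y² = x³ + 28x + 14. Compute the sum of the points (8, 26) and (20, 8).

(8, 26) + (20, 8). λ = (8 - 26)/(20 - 8) ≡ 19/12 mod 37. 12⁻¹ ≡ 34 (mod 37) since 12·34 = 408 ≡ 1, so λ ≡ 17.
  x = λ² - 8 - 20 = 289 - 28 ≡ 2; y = λ·(8 - 2) - 26 ≡ 2. → (2, 2)

(2, 2)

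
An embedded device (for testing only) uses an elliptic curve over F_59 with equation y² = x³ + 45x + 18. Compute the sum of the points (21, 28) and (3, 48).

(21, 28) + (3, 48). λ = (48 - 28)/(3 - 21) ≡ 20/41 mod 59. 41⁻¹ ≡ 36 (mod 59), so λ ≡ 12.
  x = λ² - 21 - 3 = 144 - 24 ≡ 2; y = λ·(21 - 2) - 28 ≡ 23. → (2, 23)

(2, 23)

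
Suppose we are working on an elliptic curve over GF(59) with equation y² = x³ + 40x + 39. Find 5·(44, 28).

(50, 22)

Write G = (44, 28).
Double-and-add on 5 = (101)₂. Start with G = (44, 28) for the leading 1-bit.
double: tangent at (44, 28): λ = (3·44² + 40)/(2·28) ≡ 7/56. 56⁻¹ ≡ 39 (mod 59), so λ ≡ 7·39 ≡ 37.
  x = λ² - 44 - 44 = 1369 - 88 ≡ 42; y = λ·(44 - 42) - 28 ≡ 46. → (42, 46)
double: tangent at (42, 46): λ = (3·42² + 40)/(2·46) ≡ 22/33. 33⁻¹ ≡ 34 (mod 59) since 33·34 = 1122 ≡ 1, so λ ≡ 22·34 ≡ 40.
  x = λ² - 42 - 42 = 1600 - 84 ≡ 41; y = λ·(42 - 41) - 46 ≡ 53. → (41, 53)
add G: (41, 53) + (44, 28). λ = (28 - 53)/(44 - 41) ≡ 34/3 mod 59. 3⁻¹ ≡ 20 (mod 59), so λ ≡ 31.
  x = λ² - 41 - 44 = 961 - 85 ≡ 50; y = λ·(41 - 50) - 53 ≡ 22. → (50, 22)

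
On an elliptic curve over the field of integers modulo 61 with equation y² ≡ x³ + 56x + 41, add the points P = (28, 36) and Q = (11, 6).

(42, 29)

(28, 36) + (11, 6). λ = (6 - 36)/(11 - 28) ≡ 31/44 mod 61. 44⁻¹ ≡ 43 (mod 61), so λ ≡ 52.
  x = λ² - 28 - 11 = 2704 - 39 ≡ 42; y = λ·(28 - 42) - 36 ≡ 29. → (42, 29)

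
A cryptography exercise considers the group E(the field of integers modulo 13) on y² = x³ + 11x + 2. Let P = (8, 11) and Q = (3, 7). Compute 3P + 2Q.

First 3P:
Repeated addition: build up to 3P.
2P: tangent at (8, 11): λ = (3·8² + 11)/(2·11) ≡ 8/9. 9⁻¹ ≡ 3 (mod 13), so λ ≡ 8·3 ≡ 11.
  x = λ² - 8 - 8 = 121 - 16 ≡ 1; y = λ·(8 - 1) - 11 ≡ 1. → (1, 1)
3P: (1, 1) + (8, 11). λ = (11 - 1)/(8 - 1) ≡ 10/7 mod 13. 7⁻¹ ≡ 2 (mod 13) since 7·2 = 14 ≡ 1, so λ ≡ 7.
  x = λ² - 1 - 8 = 49 - 9 ≡ 1; y = λ·(1 - 1) - 1 ≡ 12. → (1, 12)
3P = (1, 12).
Next 2Q:
Repeated addition: build up to 2Q.
2Q: tangent at (3, 7): λ = (3·3² + 11)/(2·7) ≡ 12/1. 1⁻¹ ≡ 1 (mod 13) since 1·1 = 1 ≡ 1, so λ ≡ 12·1 ≡ 12.
  x = λ² - 3 - 3 = 144 - 6 ≡ 8; y = λ·(3 - 8) - 7 ≡ 11. → (8, 11)
2Q = (8, 11).
Finally 3P + 2Q:
(1, 12) + (8, 11). λ = (11 - 12)/(8 - 1) ≡ 12/7 mod 13. 7⁻¹ ≡ 2 (mod 13), so λ ≡ 11.
  x = λ² - 1 - 8 = 121 - 9 ≡ 8; y = λ·(1 - 8) - 12 ≡ 2. → (8, 2)

(8, 2)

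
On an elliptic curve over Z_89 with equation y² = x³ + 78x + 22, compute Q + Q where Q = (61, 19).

tangent at (61, 19): λ = (3·61² + 78)/(2·19) ≡ 27/38. 38⁻¹ ≡ 82 (mod 89), so λ ≡ 27·82 ≡ 78.
  x = λ² - 61 - 61 = 6084 - 122 ≡ 88; y = λ·(61 - 88) - 19 ≡ 11. → (88, 11)

(88, 11)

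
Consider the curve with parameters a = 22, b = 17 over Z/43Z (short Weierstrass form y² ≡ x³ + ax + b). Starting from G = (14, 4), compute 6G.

(25, 29)

Repeated addition: build up to 6G.
2G: tangent at (14, 4): λ = (3·14² + 22)/(2·4) ≡ 8/8. 8⁻¹ ≡ 27 (mod 43), so λ ≡ 8·27 ≡ 1.
  x = λ² - 14 - 14 = 1 - 28 ≡ 16; y = λ·(14 - 16) - 4 ≡ 37. → (16, 37)
3G: (16, 37) + (14, 4). λ = (4 - 37)/(14 - 16) ≡ 10/41 mod 43. 41⁻¹ ≡ 21 (mod 43) since 41·21 = 861 ≡ 1, so λ ≡ 38.
  x = λ² - 16 - 14 = 1444 - 30 ≡ 38; y = λ·(16 - 38) - 37 ≡ 30. → (38, 30)
4G: (38, 30) + (14, 4). λ = (4 - 30)/(14 - 38) ≡ 17/19 mod 43. 19⁻¹ ≡ 34 (mod 43) since 19·34 = 646 ≡ 1, so λ ≡ 19.
  x = λ² - 38 - 14 = 361 - 52 ≡ 8; y = λ·(38 - 8) - 30 ≡ 24. → (8, 24)
5G: (8, 24) + (14, 4). λ = (4 - 24)/(14 - 8) ≡ 23/6 mod 43. 6⁻¹ ≡ 36 (mod 43), so λ ≡ 11.
  x = λ² - 8 - 14 = 121 - 22 ≡ 13; y = λ·(8 - 13) - 24 ≡ 7. → (13, 7)
6G: (13, 7) + (14, 4). λ = (4 - 7)/(14 - 13) ≡ 40/1 mod 43. 1⁻¹ ≡ 1 (mod 43), so λ ≡ 40.
  x = λ² - 13 - 14 = 1600 - 27 ≡ 25; y = λ·(13 - 25) - 7 ≡ 29. → (25, 29)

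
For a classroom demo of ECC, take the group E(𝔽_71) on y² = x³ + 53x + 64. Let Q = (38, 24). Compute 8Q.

Double-and-add on 8 = (1000)₂. Start with Q = (38, 24) for the leading 1-bit.
double: tangent at (38, 24): λ = (3·38² + 53)/(2·24) ≡ 54/48. 48⁻¹ ≡ 37 (mod 71) since 48·37 = 1776 ≡ 1, so λ ≡ 54·37 ≡ 10.
  x = λ² - 38 - 38 = 100 - 76 ≡ 24; y = λ·(38 - 24) - 24 ≡ 45. → (24, 45)
double: tangent at (24, 45): λ = (3·24² + 53)/(2·45) ≡ 6/19. 19⁻¹ ≡ 15 (mod 71), so λ ≡ 6·15 ≡ 19.
  x = λ² - 24 - 24 = 361 - 48 ≡ 29; y = λ·(24 - 29) - 45 ≡ 2. → (29, 2)
double: tangent at (29, 2): λ = (3·29² + 53)/(2·2) ≡ 20/4. 4⁻¹ ≡ 18 (mod 71) since 4·18 = 72 ≡ 1, so λ ≡ 20·18 ≡ 5.
  x = λ² - 29 - 29 = 25 - 58 ≡ 38; y = λ·(29 - 38) - 2 ≡ 24. → (38, 24)

(38, 24)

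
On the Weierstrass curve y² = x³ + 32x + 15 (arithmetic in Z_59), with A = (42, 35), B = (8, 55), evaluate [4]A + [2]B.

First 4A:
Repeated addition: build up to 4A.
2A: tangent at (42, 35): λ = (3·42² + 32)/(2·35) ≡ 14/11. 11⁻¹ ≡ 43 (mod 59), so λ ≡ 14·43 ≡ 12.
  x = λ² - 42 - 42 = 144 - 84 ≡ 1; y = λ·(42 - 1) - 35 ≡ 44. → (1, 44)
3A: (1, 44) + (42, 35). λ = (35 - 44)/(42 - 1) ≡ 50/41 mod 59. 41⁻¹ ≡ 36 (mod 59) since 41·36 = 1476 ≡ 1, so λ ≡ 30.
  x = λ² - 1 - 42 = 900 - 43 ≡ 31; y = λ·(1 - 31) - 44 ≡ 0. → (31, 0)
4A: (31, 0) + (42, 35). λ = (35 - 0)/(42 - 31) ≡ 35/11 mod 59. 11⁻¹ ≡ 43 (mod 59) since 11·43 = 473 ≡ 1, so λ ≡ 30.
  x = λ² - 31 - 42 = 900 - 73 ≡ 1; y = λ·(31 - 1) - 0 ≡ 15. → (1, 15)
4A = (1, 15).
Next 2B:
Repeated addition: build up to 2B.
2B: tangent at (8, 55): λ = (3·8² + 32)/(2·55) ≡ 47/51. 51⁻¹ ≡ 22 (mod 59) since 51·22 = 1122 ≡ 1, so λ ≡ 47·22 ≡ 31.
  x = λ² - 8 - 8 = 961 - 16 ≡ 1; y = λ·(8 - 1) - 55 ≡ 44. → (1, 44)
2B = (1, 44).
Finally 4A + 2B:
(1, 15) + (1, 44): same x and y₁ ≡ -y₂, so the sum is O.

O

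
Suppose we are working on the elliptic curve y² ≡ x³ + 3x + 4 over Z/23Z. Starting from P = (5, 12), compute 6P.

O

Repeated addition: build up to 6P.
2P: tangent at (5, 12): λ = (3·5² + 3)/(2·12) ≡ 9/1. 1⁻¹ ≡ 1 (mod 23) since 1·1 = 1 ≡ 1, so λ ≡ 9·1 ≡ 9.
  x = λ² - 5 - 5 = 81 - 10 ≡ 2; y = λ·(5 - 2) - 12 ≡ 15. → (2, 15)
3P: (2, 15) + (5, 12). λ = (12 - 15)/(5 - 2) ≡ 20/3 mod 23. 3⁻¹ ≡ 8 (mod 23), so λ ≡ 22.
  x = λ² - 2 - 5 = 484 - 7 ≡ 17; y = λ·(2 - 17) - 15 ≡ 0. → (17, 0)
4P: (17, 0) + (5, 12). λ = (12 - 0)/(5 - 17) ≡ 12/11 mod 23. 11⁻¹ ≡ 21 (mod 23), so λ ≡ 22.
  x = λ² - 17 - 5 = 484 - 22 ≡ 2; y = λ·(17 - 2) - 0 ≡ 8. → (2, 8)
5P: (2, 8) + (5, 12). λ = (12 - 8)/(5 - 2) ≡ 4/3 mod 23. 3⁻¹ ≡ 8 (mod 23) since 3·8 = 24 ≡ 1, so λ ≡ 9.
  x = λ² - 2 - 5 = 81 - 7 ≡ 5; y = λ·(2 - 5) - 8 ≡ 11. → (5, 11)
6P: (5, 11) + (5, 12): same x and y₁ ≡ -y₂, so the sum is ∞.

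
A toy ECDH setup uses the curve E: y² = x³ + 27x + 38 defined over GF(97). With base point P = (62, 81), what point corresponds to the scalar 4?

Double-and-add on 4 = (100)₂. Start with P = (62, 81) for the leading 1-bit.
double: tangent at (62, 81): λ = (3·62² + 27)/(2·81) ≡ 16/65. 65⁻¹ ≡ 3 (mod 97), so λ ≡ 16·3 ≡ 48.
  x = λ² - 62 - 62 = 2304 - 124 ≡ 46; y = λ·(62 - 46) - 81 ≡ 8. → (46, 8)
double: tangent at (46, 8): λ = (3·46² + 27)/(2·8) ≡ 70/16. 16⁻¹ ≡ 91 (mod 97) since 16·91 = 1456 ≡ 1, so λ ≡ 70·91 ≡ 65.
  x = λ² - 46 - 46 = 4225 - 92 ≡ 59; y = λ·(46 - 59) - 8 ≡ 20. → (59, 20)

(59, 20)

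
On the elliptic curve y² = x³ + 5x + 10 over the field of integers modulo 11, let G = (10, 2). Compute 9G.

Repeated addition: build up to 9G.
2G: tangent at (10, 2): λ = (3·10² + 5)/(2·2) ≡ 8/4. 4⁻¹ ≡ 3 (mod 11) since 4·3 = 12 ≡ 1, so λ ≡ 8·3 ≡ 2.
  x = λ² - 10 - 10 = 4 - 20 ≡ 6; y = λ·(10 - 6) - 2 ≡ 6. → (6, 6)
3G: (6, 6) + (10, 2). λ = (2 - 6)/(10 - 6) ≡ 7/4 mod 11. 4⁻¹ ≡ 3 (mod 11), so λ ≡ 10.
  x = λ² - 6 - 10 = 100 - 16 ≡ 7; y = λ·(6 - 7) - 6 ≡ 6. → (7, 6)
4G: (7, 6) + (10, 2). λ = (2 - 6)/(10 - 7) ≡ 7/3 mod 11. 3⁻¹ ≡ 4 (mod 11), so λ ≡ 6.
  x = λ² - 7 - 10 = 36 - 17 ≡ 8; y = λ·(7 - 8) - 6 ≡ 10. → (8, 10)
5G: (8, 10) + (10, 2). λ = (2 - 10)/(10 - 8) ≡ 3/2 mod 11. 2⁻¹ ≡ 6 (mod 11) since 2·6 = 12 ≡ 1, so λ ≡ 7.
  x = λ² - 8 - 10 = 49 - 18 ≡ 9; y = λ·(8 - 9) - 10 ≡ 5. → (9, 5)
6G: (9, 5) + (10, 2). λ = (2 - 5)/(10 - 9) ≡ 8/1 mod 11. 1⁻¹ ≡ 1 (mod 11), so λ ≡ 8.
  x = λ² - 9 - 10 = 64 - 19 ≡ 1; y = λ·(9 - 1) - 5 ≡ 4. → (1, 4)
7G: (1, 4) + (10, 2). λ = (2 - 4)/(10 - 1) ≡ 9/9 mod 11. 9⁻¹ ≡ 5 (mod 11), so λ ≡ 1.
  x = λ² - 1 - 10 = 1 - 11 ≡ 1; y = λ·(1 - 1) - 4 ≡ 7. → (1, 7)
8G: (1, 7) + (10, 2). λ = (2 - 7)/(10 - 1) ≡ 6/9 mod 11. 9⁻¹ ≡ 5 (mod 11) since 9·5 = 45 ≡ 1, so λ ≡ 8.
  x = λ² - 1 - 10 = 64 - 11 ≡ 9; y = λ·(1 - 9) - 7 ≡ 6. → (9, 6)
9G: (9, 6) + (10, 2). λ = (2 - 6)/(10 - 9) ≡ 7/1 mod 11. 1⁻¹ ≡ 1 (mod 11) since 1·1 = 1 ≡ 1, so λ ≡ 7.
  x = λ² - 9 - 10 = 49 - 19 ≡ 8; y = λ·(9 - 8) - 6 ≡ 1. → (8, 1)

(8, 1)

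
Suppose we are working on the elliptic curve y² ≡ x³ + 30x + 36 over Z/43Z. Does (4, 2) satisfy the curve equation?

y² = 2² ≡ 4; x³ + 30x + 36 = 220 ≡ 5 (mod 43). 4 ≠ 5.

no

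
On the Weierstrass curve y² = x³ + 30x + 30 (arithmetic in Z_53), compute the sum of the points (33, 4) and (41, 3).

(33, 4) + (41, 3). λ = (3 - 4)/(41 - 33) ≡ 52/8 mod 53. 8⁻¹ ≡ 20 (mod 53) since 8·20 = 160 ≡ 1, so λ ≡ 33.
  x = λ² - 33 - 41 = 1089 - 74 ≡ 8; y = λ·(33 - 8) - 4 ≡ 26. → (8, 26)

(8, 26)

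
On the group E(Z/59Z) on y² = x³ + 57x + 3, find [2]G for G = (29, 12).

(8, 33)

tangent at (29, 12): λ = (3·29² + 57)/(2·12) ≡ 43/24. 24⁻¹ ≡ 32 (mod 59) since 24·32 = 768 ≡ 1, so λ ≡ 43·32 ≡ 19.
  x = λ² - 29 - 29 = 361 - 58 ≡ 8; y = λ·(29 - 8) - 12 ≡ 33. → (8, 33)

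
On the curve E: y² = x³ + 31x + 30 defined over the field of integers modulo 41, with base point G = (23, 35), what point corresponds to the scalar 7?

Repeated addition: build up to 7G.
2G: tangent at (23, 35): λ = (3·23² + 31)/(2·35) ≡ 19/29. 29⁻¹ ≡ 17 (mod 41), so λ ≡ 19·17 ≡ 36.
  x = λ² - 23 - 23 = 1296 - 46 ≡ 20; y = λ·(23 - 20) - 35 ≡ 32. → (20, 32)
3G: (20, 32) + (23, 35). λ = (35 - 32)/(23 - 20) ≡ 3/3 mod 41. 3⁻¹ ≡ 14 (mod 41), so λ ≡ 1.
  x = λ² - 20 - 23 = 1 - 43 ≡ 40; y = λ·(20 - 40) - 32 ≡ 30. → (40, 30)
4G: (40, 30) + (23, 35). λ = (35 - 30)/(23 - 40) ≡ 5/24 mod 41. 24⁻¹ ≡ 12 (mod 41), so λ ≡ 19.
  x = λ² - 40 - 23 = 361 - 63 ≡ 11; y = λ·(40 - 11) - 30 ≡ 29. → (11, 29)
5G: (11, 29) + (23, 35). λ = (35 - 29)/(23 - 11) ≡ 6/12 mod 41. 12⁻¹ ≡ 24 (mod 41), so λ ≡ 21.
  x = λ² - 11 - 23 = 441 - 34 ≡ 38; y = λ·(11 - 38) - 29 ≡ 19. → (38, 19)
6G: (38, 19) + (23, 35). λ = (35 - 19)/(23 - 38) ≡ 16/26 mod 41. 26⁻¹ ≡ 30 (mod 41), so λ ≡ 29.
  x = λ² - 38 - 23 = 841 - 61 ≡ 1; y = λ·(38 - 1) - 19 ≡ 29. → (1, 29)
7G: (1, 29) + (23, 35). λ = (35 - 29)/(23 - 1) ≡ 6/22 mod 41. 22⁻¹ ≡ 28 (mod 41) since 22·28 = 616 ≡ 1, so λ ≡ 4.
  x = λ² - 1 - 23 = 16 - 24 ≡ 33; y = λ·(1 - 33) - 29 ≡ 7. → (33, 7)

(33, 7)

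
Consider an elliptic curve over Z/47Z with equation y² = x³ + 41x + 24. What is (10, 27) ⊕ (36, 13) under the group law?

(38, 17)

(10, 27) + (36, 13). λ = (13 - 27)/(36 - 10) ≡ 33/26 mod 47. 26⁻¹ ≡ 38 (mod 47) since 26·38 = 988 ≡ 1, so λ ≡ 32.
  x = λ² - 10 - 36 = 1024 - 46 ≡ 38; y = λ·(10 - 38) - 27 ≡ 17. → (38, 17)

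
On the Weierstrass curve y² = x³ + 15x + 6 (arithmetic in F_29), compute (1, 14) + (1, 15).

O

The two points share x = 1 and their y-coordinates satisfy 14 + 15 ≡ 0 (mod 29), so they are inverses. Their sum is ∞.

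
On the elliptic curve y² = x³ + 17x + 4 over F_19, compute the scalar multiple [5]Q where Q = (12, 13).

(12, 6)

Double-and-add on 5 = (101)₂. Start with Q = (12, 13) for the leading 1-bit.
double: tangent at (12, 13): λ = (3·12² + 17)/(2·13) ≡ 12/7. 7⁻¹ ≡ 11 (mod 19), so λ ≡ 12·11 ≡ 18.
  x = λ² - 12 - 12 = 324 - 24 ≡ 15; y = λ·(12 - 15) - 13 ≡ 9. → (15, 9)
double: tangent at (15, 9): λ = (3·15² + 17)/(2·9) ≡ 8/18. 18⁻¹ ≡ 18 (mod 19) since 18·18 = 324 ≡ 1, so λ ≡ 8·18 ≡ 11.
  x = λ² - 15 - 15 = 121 - 30 ≡ 15; y = λ·(15 - 15) - 9 ≡ 10. → (15, 10)
add Q: (15, 10) + (12, 13). λ = (13 - 10)/(12 - 15) ≡ 3/16 mod 19. 16⁻¹ ≡ 6 (mod 19), so λ ≡ 18.
  x = λ² - 15 - 12 = 324 - 27 ≡ 12; y = λ·(15 - 12) - 10 ≡ 6. → (12, 6)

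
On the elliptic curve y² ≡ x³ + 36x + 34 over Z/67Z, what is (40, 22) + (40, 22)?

(43, 32)

tangent at (40, 22): λ = (3·40² + 36)/(2·22) ≡ 12/44. 44⁻¹ ≡ 32 (mod 67), so λ ≡ 12·32 ≡ 49.
  x = λ² - 40 - 40 = 2401 - 80 ≡ 43; y = λ·(40 - 43) - 22 ≡ 32. → (43, 32)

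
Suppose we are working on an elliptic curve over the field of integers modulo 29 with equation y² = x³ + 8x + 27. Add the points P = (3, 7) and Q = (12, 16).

(3, 7) + (12, 16). λ = (16 - 7)/(12 - 3) ≡ 9/9 mod 29. 9⁻¹ ≡ 13 (mod 29), so λ ≡ 1.
  x = λ² - 3 - 12 = 1 - 15 ≡ 15; y = λ·(3 - 15) - 7 ≡ 10. → (15, 10)

(15, 10)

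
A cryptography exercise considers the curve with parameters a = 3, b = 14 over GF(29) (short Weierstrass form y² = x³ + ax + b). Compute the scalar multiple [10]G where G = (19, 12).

Repeated addition: build up to 10G.
2G: tangent at (19, 12): λ = (3·19² + 3)/(2·12) ≡ 13/24. 24⁻¹ ≡ 23 (mod 29), so λ ≡ 13·23 ≡ 9.
  x = λ² - 19 - 19 = 81 - 38 ≡ 14; y = λ·(19 - 14) - 12 ≡ 4. → (14, 4)
3G: (14, 4) + (19, 12). λ = (12 - 4)/(19 - 14) ≡ 8/5 mod 29. 5⁻¹ ≡ 6 (mod 29), so λ ≡ 19.
  x = λ² - 14 - 19 = 361 - 33 ≡ 9; y = λ·(14 - 9) - 4 ≡ 4. → (9, 4)
4G: (9, 4) + (19, 12). λ = (12 - 4)/(19 - 9) ≡ 8/10 mod 29. 10⁻¹ ≡ 3 (mod 29), so λ ≡ 24.
  x = λ² - 9 - 19 = 576 - 28 ≡ 26; y = λ·(9 - 26) - 4 ≡ 23. → (26, 23)
5G: (26, 23) + (19, 12). λ = (12 - 23)/(19 - 26) ≡ 18/22 mod 29. 22⁻¹ ≡ 4 (mod 29), so λ ≡ 14.
  x = λ² - 26 - 19 = 196 - 45 ≡ 6; y = λ·(26 - 6) - 23 ≡ 25. → (6, 25)
6G: (6, 25) + (19, 12). λ = (12 - 25)/(19 - 6) ≡ 16/13 mod 29. 13⁻¹ ≡ 9 (mod 29), so λ ≡ 28.
  x = λ² - 6 - 19 = 784 - 25 ≡ 5; y = λ·(6 - 5) - 25 ≡ 3. → (5, 3)
7G: (5, 3) + (19, 12). λ = (12 - 3)/(19 - 5) ≡ 9/14 mod 29. 14⁻¹ ≡ 27 (mod 29), so λ ≡ 11.
  x = λ² - 5 - 19 = 121 - 24 ≡ 10; y = λ·(5 - 10) - 3 ≡ 0. → (10, 0)
8G: (10, 0) + (19, 12). λ = (12 - 0)/(19 - 10) ≡ 12/9 mod 29. 9⁻¹ ≡ 13 (mod 29), so λ ≡ 11.
  x = λ² - 10 - 19 = 121 - 29 ≡ 5; y = λ·(10 - 5) - 0 ≡ 26. → (5, 26)
9G: (5, 26) + (19, 12). λ = (12 - 26)/(19 - 5) ≡ 15/14 mod 29. 14⁻¹ ≡ 27 (mod 29), so λ ≡ 28.
  x = λ² - 5 - 19 = 784 - 24 ≡ 6; y = λ·(5 - 6) - 26 ≡ 4. → (6, 4)
10G: (6, 4) + (19, 12). λ = (12 - 4)/(19 - 6) ≡ 8/13 mod 29. 13⁻¹ ≡ 9 (mod 29), so λ ≡ 14.
  x = λ² - 6 - 19 = 196 - 25 ≡ 26; y = λ·(6 - 26) - 4 ≡ 6. → (26, 6)

(26, 6)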